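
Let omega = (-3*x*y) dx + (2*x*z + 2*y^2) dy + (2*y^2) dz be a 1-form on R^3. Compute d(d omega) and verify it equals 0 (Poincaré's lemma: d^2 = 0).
d(d omega) = 0

Step 1: d omega = sum_{i<j} (∂f_j/∂x_i - ∂f_i/∂x_j) dx_i ∧ dx_j:
  coeff of dx ∧ dy: 3*x + 2*z
  coeff of dx ∧ dz: 0
  coeff of dy ∧ dz: -2*x + 4*y
Step 2: Apply d again to each 2-form coefficient. The only possible 3-form in R^3 is dx ∧ dy ∧ dz, with coefficient
  ∂(coeff of dy∧dz)/∂x - ∂(coeff of dx∧dz)/∂y + ∂(coeff of dx∧dy)/∂z
  = ∂/∂x (-2*x + 4*y) - ∂/∂y (0) + ∂/∂z (3*x + 2*z).
Each of these terms simplifies to sums of mixed partials that cancel in pairs. The result is 0 (by equality of mixed partials for smooth functions — Schwarz / Clairaut).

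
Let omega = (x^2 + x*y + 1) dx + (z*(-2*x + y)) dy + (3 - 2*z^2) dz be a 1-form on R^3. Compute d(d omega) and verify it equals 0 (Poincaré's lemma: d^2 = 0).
d(d omega) = 0

Step 1: d omega = sum_{i<j} (∂f_j/∂x_i - ∂f_i/∂x_j) dx_i ∧ dx_j:
  coeff of dx ∧ dy: -x - 2*z
  coeff of dx ∧ dz: 0
  coeff of dy ∧ dz: 2*x - y
Step 2: Apply d again to each 2-form coefficient. The only possible 3-form in R^3 is dx ∧ dy ∧ dz, with coefficient
  ∂(coeff of dy∧dz)/∂x - ∂(coeff of dx∧dz)/∂y + ∂(coeff of dx∧dy)/∂z
  = ∂/∂x (2*x - y) - ∂/∂y (0) + ∂/∂z (-x - 2*z).
Each of these terms simplifies to sums of mixed partials that cancel in pairs. The result is 0 (by equality of mixed partials for smooth functions — Schwarz / Clairaut).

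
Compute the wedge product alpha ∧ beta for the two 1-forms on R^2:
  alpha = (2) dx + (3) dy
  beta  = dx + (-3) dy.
alpha ∧ beta = (-9) dx ∧ dy

Distribute the wedge, using dx_i ∧ dx_j = -dx_j ∧ dx_i and dx_i ∧ dx_i = 0. For each pair (i, j) with i < j, the coefficient of dx_i ∧ dx_j in alpha ∧ beta is (alpha_i * beta_j - alpha_j * beta_i). Collecting: alpha ∧ beta = (-9) dx ∧ dy.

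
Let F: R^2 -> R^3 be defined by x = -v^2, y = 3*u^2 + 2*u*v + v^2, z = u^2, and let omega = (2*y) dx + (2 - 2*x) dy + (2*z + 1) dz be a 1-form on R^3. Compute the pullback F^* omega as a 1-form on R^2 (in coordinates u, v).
F^* omega = (4*u^3 + 12*u*v^2 + 14*u + 4*v^3 + 4*v) du + (-12*u^2*v - 4*u*v^2 + 4*u + 4*v) dv

Using F^*(f dg) = (f ∘ F) d(g ∘ F), substitute each coordinate x_i by F_i(u, v) in f_i, and replace dx_i by d F_i = (∂F_i/∂u) du + (∂F_i/∂v) dv.
  For the x component: f_1(F) = 6*u^2 + 4*u*v + 2*v^2; d F_1 = (0) du + (-2*v) dv
  For the y component: f_2(F) = 2*v^2 + 2; d F_2 = (6*u + 2*v) du + (2*u + 2*v) dv
  For the z component: f_3(F) = 2*u^2 + 1; d F_3 = (2*u) du + (0) dv
Combining and collecting du, dv coefficients:
  coeff of du: 4*u^3 + 12*u*v^2 + 14*u + 4*v^3 + 4*v
  coeff of dv: -12*u^2*v - 4*u*v^2 + 4*u + 4*v
F^* omega = (4*u^3 + 12*u*v^2 + 14*u + 4*v^3 + 4*v) du + (-12*u^2*v - 4*u*v^2 + 4*u + 4*v) dv.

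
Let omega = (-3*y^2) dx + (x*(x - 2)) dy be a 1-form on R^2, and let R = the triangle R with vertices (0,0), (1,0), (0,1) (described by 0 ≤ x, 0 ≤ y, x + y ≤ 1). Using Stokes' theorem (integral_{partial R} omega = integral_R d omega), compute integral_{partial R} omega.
integral_(partial R) omega = 1/3

Stokes: integral_partial_R omega = integral_R d omega with d omega = (∂Q/∂x - ∂P/∂y) dx ∧ dy.
  ∂Q/∂x = 2*x - 2
  ∂P/∂y = -6*y
  integrand = ∂Q/∂x - ∂P/∂y = 2*x + 6*y - 2.
Integrating over R: integral_0^1 integral_0^{1-x} (2*x + 6*y - 2) dy dx = 1/3.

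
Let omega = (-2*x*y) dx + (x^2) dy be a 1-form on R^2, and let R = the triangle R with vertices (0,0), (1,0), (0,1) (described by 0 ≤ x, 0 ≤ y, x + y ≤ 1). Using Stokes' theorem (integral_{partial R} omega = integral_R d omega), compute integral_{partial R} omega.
integral_(partial R) omega = 2/3

Stokes: integral_partial_R omega = integral_R d omega with d omega = (∂Q/∂x - ∂P/∂y) dx ∧ dy.
  ∂Q/∂x = 2*x
  ∂P/∂y = -2*x
  integrand = ∂Q/∂x - ∂P/∂y = 4*x.
Integrating over R: integral_0^1 integral_0^{1-x} (4*x) dy dx = 2/3.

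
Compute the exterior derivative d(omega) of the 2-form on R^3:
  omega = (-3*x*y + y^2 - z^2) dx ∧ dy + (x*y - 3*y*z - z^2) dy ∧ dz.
d(omega) = (y - 2*z) dx ∧ dy ∧ dz

For a 2-form omega = sum_{i<j} g_{ij} dx_i ∧ dx_j, the exterior derivative is
  d(omega) = sum_{i<j} d(g_{ij}) ∧ dx_i ∧ dx_j = sum_{i<j, k} (∂g_{ij}/∂x_k) dx_k ∧ dx_i ∧ dx_j.
Expand each term, using dx_k ∧ dx_i ∧ dx_j = sgn(permutation) dx_{(a)} ∧ dx_{(b)} ∧ dx_{(c)} with (a < b < c) sorted:
  d(-3*x*y + y^2 - z^2) includes (∂/∂z)(-3*x*y + y^2 - z^2) dz = (-2*z) dz, which multiplied by dx ∧ dy gives (-2*z) dx ∧ dy ∧ dz
  d(x*y - 3*y*z - z^2) includes (∂/∂x)(x*y - 3*y*z - z^2) dx = (y) dx, which multiplied by dy ∧ dz gives (y) dx ∧ dy ∧ dz
Collecting like 3-forms: d(omega) = (y - 2*z) dx ∧ dy ∧ dz.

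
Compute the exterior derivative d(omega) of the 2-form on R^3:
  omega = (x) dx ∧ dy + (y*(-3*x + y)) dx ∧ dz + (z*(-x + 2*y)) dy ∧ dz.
d(omega) = (3*x - 2*y - z) dx ∧ dy ∧ dz

For a 2-form omega = sum_{i<j} g_{ij} dx_i ∧ dx_j, the exterior derivative is
  d(omega) = sum_{i<j} d(g_{ij}) ∧ dx_i ∧ dx_j = sum_{i<j, k} (∂g_{ij}/∂x_k) dx_k ∧ dx_i ∧ dx_j.
Expand each term, using dx_k ∧ dx_i ∧ dx_j = sgn(permutation) dx_{(a)} ∧ dx_{(b)} ∧ dx_{(c)} with (a < b < c) sorted:
  d(y*(-3*x + y)) includes (∂/∂y)(y*(-3*x + y)) dy = (-3*x + 2*y) dy, which multiplied by dx ∧ dz gives (3*x - 2*y) dx ∧ dy ∧ dz
  d(z*(-x + 2*y)) includes (∂/∂x)(z*(-x + 2*y)) dx = (-z) dx, which multiplied by dy ∧ dz gives (-z) dx ∧ dy ∧ dz
Collecting like 3-forms: d(omega) = (3*x - 2*y - z) dx ∧ dy ∧ dz.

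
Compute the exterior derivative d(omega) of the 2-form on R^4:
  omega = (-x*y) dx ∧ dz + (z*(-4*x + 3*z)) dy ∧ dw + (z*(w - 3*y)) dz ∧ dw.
d(omega) = (x) dx ∧ dy ∧ dz + (-4*z) dx ∧ dy ∧ dw + (4*x - 9*z) dy ∧ dz ∧ dw

For a 2-form omega = sum_{i<j} g_{ij} dx_i ∧ dx_j, the exterior derivative is
  d(omega) = sum_{i<j} d(g_{ij}) ∧ dx_i ∧ dx_j = sum_{i<j, k} (∂g_{ij}/∂x_k) dx_k ∧ dx_i ∧ dx_j.
Expand each term, using dx_k ∧ dx_i ∧ dx_j = sgn(permutation) dx_{(a)} ∧ dx_{(b)} ∧ dx_{(c)} with (a < b < c) sorted:
  d(-x*y) includes (∂/∂y)(-x*y) dy = (-x) dy, which multiplied by dx ∧ dz gives (x) dx ∧ dy ∧ dz
  d(z*(-4*x + 3*z)) includes (∂/∂x)(z*(-4*x + 3*z)) dx = (-4*z) dx, which multiplied by dy ∧ dw gives (-4*z) dx ∧ dy ∧ dw
  d(z*(-4*x + 3*z)) includes (∂/∂z)(z*(-4*x + 3*z)) dz = (-4*x + 6*z) dz, which multiplied by dy ∧ dw gives (4*x - 6*z) dy ∧ dz ∧ dw
  d(z*(w - 3*y)) includes (∂/∂y)(z*(w - 3*y)) dy = (-3*z) dy, which multiplied by dz ∧ dw gives (-3*z) dy ∧ dz ∧ dw
Collecting like 3-forms: d(omega) = (x) dx ∧ dy ∧ dz + (-4*z) dx ∧ dy ∧ dw + (4*x - 9*z) dy ∧ dz ∧ dw.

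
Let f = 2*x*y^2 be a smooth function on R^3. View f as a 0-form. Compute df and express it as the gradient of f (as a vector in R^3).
df = (2*y^2) dx + (4*x*y) dy + (0) dz; grad f = (2*y^2, 4*x*y, 0)

For a 0-form f, d f = (∂f/∂x) dx + (∂f/∂y) dy + (∂f/∂z) dz. The components of the vector representation are exactly the entries of grad f in Cartesian coordinates:
  ∂f/∂x = 2*y^2
  ∂f/∂y = 4*x*y
  ∂f/∂z = 0.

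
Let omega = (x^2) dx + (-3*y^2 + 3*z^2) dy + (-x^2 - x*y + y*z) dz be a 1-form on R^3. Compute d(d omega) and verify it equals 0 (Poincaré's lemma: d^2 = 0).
d(d omega) = 0

Step 1: d omega = sum_{i<j} (∂f_j/∂x_i - ∂f_i/∂x_j) dx_i ∧ dx_j:
  coeff of dx ∧ dy: 0
  coeff of dx ∧ dz: -2*x - y
  coeff of dy ∧ dz: -x - 5*z
Step 2: Apply d again to each 2-form coefficient. The only possible 3-form in R^3 is dx ∧ dy ∧ dz, with coefficient
  ∂(coeff of dy∧dz)/∂x - ∂(coeff of dx∧dz)/∂y + ∂(coeff of dx∧dy)/∂z
  = ∂/∂x (-x - 5*z) - ∂/∂y (-2*x - y) + ∂/∂z (0).
Each of these terms simplifies to sums of mixed partials that cancel in pairs. The result is 0 (by equality of mixed partials for smooth functions — Schwarz / Clairaut).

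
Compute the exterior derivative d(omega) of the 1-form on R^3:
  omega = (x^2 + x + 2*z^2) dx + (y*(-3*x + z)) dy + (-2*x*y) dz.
d(omega) = (-3*y) dx ∧ dy + (-2*y - 4*z) dx ∧ dz + (-2*x - y) dy ∧ dz

For a 1-form omega = sum_i f_i dx_i, the exterior derivative is
  d(omega) = sum_{i < j} (∂f_j/∂x_i - ∂f_i/∂x_j) dx_i ∧ dx_j.
  coefficient of dx ∧ dy: ∂f_2/∂x - ∂f_1/∂y = ∂(y*(-3*x + z))/∂x - ∂(x^2 + x + 2*z^2)/∂y = -3*y
  coefficient of dx ∧ dz: ∂f_3/∂x - ∂f_1/∂z = ∂(-2*x*y)/∂x - ∂(x^2 + x + 2*z^2)/∂z = -2*y - 4*z
  coefficient of dy ∧ dz: ∂f_3/∂y - ∂f_2/∂z = ∂(-2*x*y)/∂y - ∂(y*(-3*x + z))/∂z = -2*x - y
Assembling: d(omega) = (-3*y) dx ∧ dy + (-2*y - 4*z) dx ∧ dz + (-2*x - y) dy ∧ dz.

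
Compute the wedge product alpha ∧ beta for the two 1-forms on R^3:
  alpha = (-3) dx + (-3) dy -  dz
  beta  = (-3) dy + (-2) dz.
alpha ∧ beta = (9) dx ∧ dy + (6) dx ∧ dz + (3) dy ∧ dz

Distribute the wedge, using dx_i ∧ dx_j = -dx_j ∧ dx_i and dx_i ∧ dx_i = 0. For each pair (i, j) with i < j, the coefficient of dx_i ∧ dx_j in alpha ∧ beta is (alpha_i * beta_j - alpha_j * beta_i). Collecting: alpha ∧ beta = (9) dx ∧ dy + (6) dx ∧ dz + (3) dy ∧ dz.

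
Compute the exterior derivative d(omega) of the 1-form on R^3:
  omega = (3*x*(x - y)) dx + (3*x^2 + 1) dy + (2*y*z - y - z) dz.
d(omega) = (9*x) dx ∧ dy + (2*z - 1) dy ∧ dz

For a 1-form omega = sum_i f_i dx_i, the exterior derivative is
  d(omega) = sum_{i < j} (∂f_j/∂x_i - ∂f_i/∂x_j) dx_i ∧ dx_j.
  coefficient of dx ∧ dy: ∂f_2/∂x - ∂f_1/∂y = ∂(3*x^2 + 1)/∂x - ∂(3*x*(x - y))/∂y = 9*x
  coefficient of dy ∧ dz: ∂f_3/∂y - ∂f_2/∂z = ∂(2*y*z - y - z)/∂y - ∂(3*x^2 + 1)/∂z = 2*z - 1
Assembling: d(omega) = (9*x) dx ∧ dy + (2*z - 1) dy ∧ dz.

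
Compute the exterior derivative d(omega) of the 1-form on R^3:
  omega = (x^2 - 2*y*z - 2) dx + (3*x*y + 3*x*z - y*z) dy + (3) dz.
d(omega) = (3*y + 5*z) dx ∧ dy + (2*y) dx ∧ dz + (-3*x + y) dy ∧ dz

For a 1-form omega = sum_i f_i dx_i, the exterior derivative is
  d(omega) = sum_{i < j} (∂f_j/∂x_i - ∂f_i/∂x_j) dx_i ∧ dx_j.
  coefficient of dx ∧ dy: ∂f_2/∂x - ∂f_1/∂y = ∂(3*x*y + 3*x*z - y*z)/∂x - ∂(x^2 - 2*y*z - 2)/∂y = 3*y + 5*z
  coefficient of dx ∧ dz: ∂f_3/∂x - ∂f_1/∂z = ∂(3)/∂x - ∂(x^2 - 2*y*z - 2)/∂z = 2*y
  coefficient of dy ∧ dz: ∂f_3/∂y - ∂f_2/∂z = ∂(3)/∂y - ∂(3*x*y + 3*x*z - y*z)/∂z = -3*x + y
Assembling: d(omega) = (3*y + 5*z) dx ∧ dy + (2*y) dx ∧ dz + (-3*x + y) dy ∧ dz.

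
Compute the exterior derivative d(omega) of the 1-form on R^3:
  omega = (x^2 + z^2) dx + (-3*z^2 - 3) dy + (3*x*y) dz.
d(omega) = (3*y - 2*z) dx ∧ dz + (3*x + 6*z) dy ∧ dz

For a 1-form omega = sum_i f_i dx_i, the exterior derivative is
  d(omega) = sum_{i < j} (∂f_j/∂x_i - ∂f_i/∂x_j) dx_i ∧ dx_j.
  coefficient of dx ∧ dz: ∂f_3/∂x - ∂f_1/∂z = ∂(3*x*y)/∂x - ∂(x^2 + z^2)/∂z = 3*y - 2*z
  coefficient of dy ∧ dz: ∂f_3/∂y - ∂f_2/∂z = ∂(3*x*y)/∂y - ∂(-3*z^2 - 3)/∂z = 3*x + 6*z
Assembling: d(omega) = (3*y - 2*z) dx ∧ dz + (3*x + 6*z) dy ∧ dz.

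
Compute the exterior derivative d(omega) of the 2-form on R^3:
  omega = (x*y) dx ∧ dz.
d(omega) = (-x) dx ∧ dy ∧ dz

For a 2-form omega = sum_{i<j} g_{ij} dx_i ∧ dx_j, the exterior derivative is
  d(omega) = sum_{i<j} d(g_{ij}) ∧ dx_i ∧ dx_j = sum_{i<j, k} (∂g_{ij}/∂x_k) dx_k ∧ dx_i ∧ dx_j.
Expand each term, using dx_k ∧ dx_i ∧ dx_j = sgn(permutation) dx_{(a)} ∧ dx_{(b)} ∧ dx_{(c)} with (a < b < c) sorted:
  d(x*y) includes (∂/∂y)(x*y) dy = (x) dy, which multiplied by dx ∧ dz gives (-x) dx ∧ dy ∧ dz
Collecting like 3-forms: d(omega) = (-x) dx ∧ dy ∧ dz.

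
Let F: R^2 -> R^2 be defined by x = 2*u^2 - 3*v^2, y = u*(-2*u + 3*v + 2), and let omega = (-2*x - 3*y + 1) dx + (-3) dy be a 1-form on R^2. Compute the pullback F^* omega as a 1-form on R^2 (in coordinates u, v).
F^* omega = (8*u^3 - 36*u^2*v - 24*u^2 + 24*u*v^2 + 16*u - 9*v - 6) du + (-12*u^2*v + 54*u*v^2 + 36*u*v - 9*u - 36*v^3 - 6*v) dv

Using F^*(f dg) = (f ∘ F) d(g ∘ F), substitute each coordinate x_i by F_i(u, v) in f_i, and replace dx_i by d F_i = (∂F_i/∂u) du + (∂F_i/∂v) dv.
  For the x component: f_1(F) = 2*u^2 - 9*u*v - 6*u + 6*v^2 + 1; d F_1 = (4*u) du + (-6*v) dv
  For the y component: f_2(F) = -3; d F_2 = (-4*u + 3*v + 2) du + (3*u) dv
Combining and collecting du, dv coefficients:
  coeff of du: 8*u^3 - 36*u^2*v - 24*u^2 + 24*u*v^2 + 16*u - 9*v - 6
  coeff of dv: -12*u^2*v + 54*u*v^2 + 36*u*v - 9*u - 36*v^3 - 6*v
F^* omega = (8*u^3 - 36*u^2*v - 24*u^2 + 24*u*v^2 + 16*u - 9*v - 6) du + (-12*u^2*v + 54*u*v^2 + 36*u*v - 9*u - 36*v^3 - 6*v) dv.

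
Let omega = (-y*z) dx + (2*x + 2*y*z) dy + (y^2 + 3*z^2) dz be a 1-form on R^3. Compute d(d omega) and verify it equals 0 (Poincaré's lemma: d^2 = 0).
d(d omega) = 0

Step 1: d omega = sum_{i<j} (∂f_j/∂x_i - ∂f_i/∂x_j) dx_i ∧ dx_j:
  coeff of dx ∧ dy: z + 2
  coeff of dx ∧ dz: y
  coeff of dy ∧ dz: 0
Step 2: Apply d again to each 2-form coefficient. The only possible 3-form in R^3 is dx ∧ dy ∧ dz, with coefficient
  ∂(coeff of dy∧dz)/∂x - ∂(coeff of dx∧dz)/∂y + ∂(coeff of dx∧dy)/∂z
  = ∂/∂x (0) - ∂/∂y (y) + ∂/∂z (z + 2).
Each of these terms simplifies to sums of mixed partials that cancel in pairs. The result is 0 (by equality of mixed partials for smooth functions — Schwarz / Clairaut).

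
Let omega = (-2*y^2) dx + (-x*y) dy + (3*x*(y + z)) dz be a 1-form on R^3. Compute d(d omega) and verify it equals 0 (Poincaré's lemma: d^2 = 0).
d(d omega) = 0

Step 1: d omega = sum_{i<j} (∂f_j/∂x_i - ∂f_i/∂x_j) dx_i ∧ dx_j:
  coeff of dx ∧ dy: 3*y
  coeff of dx ∧ dz: 3*y + 3*z
  coeff of dy ∧ dz: 3*x
Step 2: Apply d again to each 2-form coefficient. The only possible 3-form in R^3 is dx ∧ dy ∧ dz, with coefficient
  ∂(coeff of dy∧dz)/∂x - ∂(coeff of dx∧dz)/∂y + ∂(coeff of dx∧dy)/∂z
  = ∂/∂x (3*x) - ∂/∂y (3*y + 3*z) + ∂/∂z (3*y).
Each of these terms simplifies to sums of mixed partials that cancel in pairs. The result is 0 (by equality of mixed partials for smooth functions — Schwarz / Clairaut).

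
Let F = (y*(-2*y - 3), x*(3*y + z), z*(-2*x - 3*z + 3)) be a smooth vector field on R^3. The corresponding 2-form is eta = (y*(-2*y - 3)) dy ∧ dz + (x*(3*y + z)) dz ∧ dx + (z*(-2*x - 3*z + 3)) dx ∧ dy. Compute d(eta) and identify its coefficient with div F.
d(eta) = (x - 6*z + 3) dx ∧ dy ∧ dz; div F = x - 6*z + 3

For a 2-form in R^3 of the form above, applying d gives a 3-form with coefficient ∂P/∂x + ∂Q/∂y + ∂R/∂z:
  ∂P/∂x = 0
  ∂Q/∂y = 3*x
  ∂R/∂z = -2*x - 6*z + 3
Sum = x - 6*z + 3, which is exactly div F.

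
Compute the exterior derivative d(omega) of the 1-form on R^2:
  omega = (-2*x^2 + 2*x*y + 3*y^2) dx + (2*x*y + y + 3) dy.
d(omega) = (-2*x - 4*y) dx ∧ dy

For a 1-form omega = sum_i f_i dx_i, the exterior derivative is
  d(omega) = sum_{i < j} (∂f_j/∂x_i - ∂f_i/∂x_j) dx_i ∧ dx_j.
  coefficient of dx ∧ dy: ∂f_2/∂x - ∂f_1/∂y = ∂(2*x*y + y + 3)/∂x - ∂(-2*x^2 + 2*x*y + 3*y^2)/∂y = -2*x - 4*y
Assembling: d(omega) = (-2*x - 4*y) dx ∧ dy.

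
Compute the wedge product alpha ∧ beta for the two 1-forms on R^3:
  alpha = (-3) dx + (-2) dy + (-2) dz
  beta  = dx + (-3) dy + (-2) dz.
alpha ∧ beta = (11) dx ∧ dy + (8) dx ∧ dz + (-2) dy ∧ dz

Distribute the wedge, using dx_i ∧ dx_j = -dx_j ∧ dx_i and dx_i ∧ dx_i = 0. For each pair (i, j) with i < j, the coefficient of dx_i ∧ dx_j in alpha ∧ beta is (alpha_i * beta_j - alpha_j * beta_i). Collecting: alpha ∧ beta = (11) dx ∧ dy + (8) dx ∧ dz + (-2) dy ∧ dz.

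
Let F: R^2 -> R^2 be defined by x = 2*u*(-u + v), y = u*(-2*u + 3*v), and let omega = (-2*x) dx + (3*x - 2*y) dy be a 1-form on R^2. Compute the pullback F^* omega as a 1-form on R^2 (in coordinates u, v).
F^* omega = (2*u*(-4*u^2 + 9*u*v - 4*v^2)) du + (2*u^2*(u - 4*v)) dv

Using F^*(f dg) = (f ∘ F) d(g ∘ F), substitute each coordinate x_i by F_i(u, v) in f_i, and replace dx_i by d F_i = (∂F_i/∂u) du + (∂F_i/∂v) dv.
  For the x component: f_1(F) = 4*u*(u - v); d F_1 = (-4*u + 2*v) du + (2*u) dv
  For the y component: f_2(F) = -2*u^2; d F_2 = (-4*u + 3*v) du + (3*u) dv
Combining and collecting du, dv coefficients:
  coeff of du: 2*u*(-4*u^2 + 9*u*v - 4*v^2)
  coeff of dv: 2*u^2*(u - 4*v)
F^* omega = (2*u*(-4*u^2 + 9*u*v - 4*v^2)) du + (2*u^2*(u - 4*v)) dv.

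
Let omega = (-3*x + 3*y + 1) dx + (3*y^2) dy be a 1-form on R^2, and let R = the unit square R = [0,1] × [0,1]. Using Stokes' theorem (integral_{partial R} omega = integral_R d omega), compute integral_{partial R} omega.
integral_(partial R) omega = -3

Stokes: integral_partial_R omega = integral_R d omega with d omega = (∂Q/∂x - ∂P/∂y) dx ∧ dy.
  ∂Q/∂x = 0
  ∂P/∂y = 3
  integrand = ∂Q/∂x - ∂P/∂y = -3.
Integrating over R: integral_0^1 integral_0^1 (-3) dx dy = -3.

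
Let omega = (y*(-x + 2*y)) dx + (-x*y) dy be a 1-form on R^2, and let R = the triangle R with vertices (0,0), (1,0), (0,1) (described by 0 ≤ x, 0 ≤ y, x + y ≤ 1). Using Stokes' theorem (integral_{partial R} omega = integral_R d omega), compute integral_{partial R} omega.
integral_(partial R) omega = -2/3

Stokes: integral_partial_R omega = integral_R d omega with d omega = (∂Q/∂x - ∂P/∂y) dx ∧ dy.
  ∂Q/∂x = -y
  ∂P/∂y = -x + 4*y
  integrand = ∂Q/∂x - ∂P/∂y = x - 5*y.
Integrating over R: integral_0^1 integral_0^{1-x} (x - 5*y) dy dx = -2/3.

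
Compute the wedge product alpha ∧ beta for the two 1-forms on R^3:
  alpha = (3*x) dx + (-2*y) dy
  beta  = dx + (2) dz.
alpha ∧ beta = (6*x) dx ∧ dz + (2*y) dx ∧ dy + (-4*y) dy ∧ dz

Distribute the wedge, using dx_i ∧ dx_j = -dx_j ∧ dx_i and dx_i ∧ dx_i = 0. For each pair (i, j) with i < j, the coefficient of dx_i ∧ dx_j in alpha ∧ beta is (alpha_i * beta_j - alpha_j * beta_i). Collecting: alpha ∧ beta = (6*x) dx ∧ dz + (2*y) dx ∧ dy + (-4*y) dy ∧ dz.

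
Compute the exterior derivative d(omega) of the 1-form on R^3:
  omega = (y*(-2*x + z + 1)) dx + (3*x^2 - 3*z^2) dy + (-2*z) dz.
d(omega) = (8*x - z - 1) dx ∧ dy + (-y) dx ∧ dz + (6*z) dy ∧ dz

For a 1-form omega = sum_i f_i dx_i, the exterior derivative is
  d(omega) = sum_{i < j} (∂f_j/∂x_i - ∂f_i/∂x_j) dx_i ∧ dx_j.
  coefficient of dx ∧ dy: ∂f_2/∂x - ∂f_1/∂y = ∂(3*x^2 - 3*z^2)/∂x - ∂(y*(-2*x + z + 1))/∂y = 8*x - z - 1
  coefficient of dx ∧ dz: ∂f_3/∂x - ∂f_1/∂z = ∂(-2*z)/∂x - ∂(y*(-2*x + z + 1))/∂z = -y
  coefficient of dy ∧ dz: ∂f_3/∂y - ∂f_2/∂z = ∂(-2*z)/∂y - ∂(3*x^2 - 3*z^2)/∂z = 6*z
Assembling: d(omega) = (8*x - z - 1) dx ∧ dy + (-y) dx ∧ dz + (6*z) dy ∧ dz.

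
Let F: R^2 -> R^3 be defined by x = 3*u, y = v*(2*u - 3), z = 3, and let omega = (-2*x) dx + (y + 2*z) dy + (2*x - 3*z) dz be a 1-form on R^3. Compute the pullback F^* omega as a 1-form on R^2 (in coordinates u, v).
F^* omega = (4*u*v^2 - 18*u - 6*v^2 + 12*v) du + (4*u^2*v - 12*u*v + 12*u + 9*v - 18) dv

Using F^*(f dg) = (f ∘ F) d(g ∘ F), substitute each coordinate x_i by F_i(u, v) in f_i, and replace dx_i by d F_i = (∂F_i/∂u) du + (∂F_i/∂v) dv.
  For the x component: f_1(F) = -6*u; d F_1 = (3) du + (0) dv
  For the y component: f_2(F) = 2*u*v - 3*v + 6; d F_2 = (2*v) du + (2*u - 3) dv
  For the z component: f_3(F) = 6*u - 9; d F_3 = (0) du + (0) dv
Combining and collecting du, dv coefficients:
  coeff of du: 4*u*v^2 - 18*u - 6*v^2 + 12*v
  coeff of dv: 4*u^2*v - 12*u*v + 12*u + 9*v - 18
F^* omega = (4*u*v^2 - 18*u - 6*v^2 + 12*v) du + (4*u^2*v - 12*u*v + 12*u + 9*v - 18) dv.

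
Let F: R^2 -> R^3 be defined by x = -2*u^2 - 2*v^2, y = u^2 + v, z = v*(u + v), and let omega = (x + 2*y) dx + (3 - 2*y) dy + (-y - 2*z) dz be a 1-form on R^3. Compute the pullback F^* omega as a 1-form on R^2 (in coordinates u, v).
F^* omega = (-4*u^3 - u^2*v + 6*u*v^2 - 12*u*v + 6*u - 2*v^3 - v^2) du + (-u^3 - 4*u^2*v - 2*u^2 - 6*u*v^2 - u*v + 4*v^3 - 10*v^2 - 2*v + 3) dv

Using F^*(f dg) = (f ∘ F) d(g ∘ F), substitute each coordinate x_i by F_i(u, v) in f_i, and replace dx_i by d F_i = (∂F_i/∂u) du + (∂F_i/∂v) dv.
  For the x component: f_1(F) = 2*v*(1 - v); d F_1 = (-4*u) du + (-4*v) dv
  For the y component: f_2(F) = -2*u^2 - 2*v + 3; d F_2 = (2*u) du + (1) dv
  For the z component: f_3(F) = -u^2 - 2*u*v - 2*v^2 - v; d F_3 = (v) du + (u + 2*v) dv
Combining and collecting du, dv coefficients:
  coeff of du: -4*u^3 - u^2*v + 6*u*v^2 - 12*u*v + 6*u - 2*v^3 - v^2
  coeff of dv: -u^3 - 4*u^2*v - 2*u^2 - 6*u*v^2 - u*v + 4*v^3 - 10*v^2 - 2*v + 3
F^* omega = (-4*u^3 - u^2*v + 6*u*v^2 - 12*u*v + 6*u - 2*v^3 - v^2) du + (-u^3 - 4*u^2*v - 2*u^2 - 6*u*v^2 - u*v + 4*v^3 - 10*v^2 - 2*v + 3) dv.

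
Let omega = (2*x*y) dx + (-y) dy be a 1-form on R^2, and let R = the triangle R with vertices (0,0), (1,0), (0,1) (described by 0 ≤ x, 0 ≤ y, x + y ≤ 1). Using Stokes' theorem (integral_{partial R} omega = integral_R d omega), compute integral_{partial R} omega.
integral_(partial R) omega = -1/3

Stokes: integral_partial_R omega = integral_R d omega with d omega = (∂Q/∂x - ∂P/∂y) dx ∧ dy.
  ∂Q/∂x = 0
  ∂P/∂y = 2*x
  integrand = ∂Q/∂x - ∂P/∂y = -2*x.
Integrating over R: integral_0^1 integral_0^{1-x} (-2*x) dy dx = -1/3.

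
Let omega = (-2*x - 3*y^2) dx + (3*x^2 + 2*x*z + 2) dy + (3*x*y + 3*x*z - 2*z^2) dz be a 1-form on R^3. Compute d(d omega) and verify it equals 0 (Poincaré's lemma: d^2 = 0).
d(d omega) = 0

Step 1: d omega = sum_{i<j} (∂f_j/∂x_i - ∂f_i/∂x_j) dx_i ∧ dx_j:
  coeff of dx ∧ dy: 6*x + 6*y + 2*z
  coeff of dx ∧ dz: 3*y + 3*z
  coeff of dy ∧ dz: x
Step 2: Apply d again to each 2-form coefficient. The only possible 3-form in R^3 is dx ∧ dy ∧ dz, with coefficient
  ∂(coeff of dy∧dz)/∂x - ∂(coeff of dx∧dz)/∂y + ∂(coeff of dx∧dy)/∂z
  = ∂/∂x (x) - ∂/∂y (3*y + 3*z) + ∂/∂z (6*x + 6*y + 2*z).
Each of these terms simplifies to sums of mixed partials that cancel in pairs. The result is 0 (by equality of mixed partials for smooth functions — Schwarz / Clairaut).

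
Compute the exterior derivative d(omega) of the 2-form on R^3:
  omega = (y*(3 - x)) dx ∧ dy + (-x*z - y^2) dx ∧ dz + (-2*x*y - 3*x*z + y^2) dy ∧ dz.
d(omega) = (-3*z) dx ∧ dy ∧ dz

For a 2-form omega = sum_{i<j} g_{ij} dx_i ∧ dx_j, the exterior derivative is
  d(omega) = sum_{i<j} d(g_{ij}) ∧ dx_i ∧ dx_j = sum_{i<j, k} (∂g_{ij}/∂x_k) dx_k ∧ dx_i ∧ dx_j.
Expand each term, using dx_k ∧ dx_i ∧ dx_j = sgn(permutation) dx_{(a)} ∧ dx_{(b)} ∧ dx_{(c)} with (a < b < c) sorted:
  d(-x*z - y^2) includes (∂/∂y)(-x*z - y^2) dy = (-2*y) dy, which multiplied by dx ∧ dz gives (2*y) dx ∧ dy ∧ dz
  d(-2*x*y - 3*x*z + y^2) includes (∂/∂x)(-2*x*y - 3*x*z + y^2) dx = (-2*y - 3*z) dx, which multiplied by dy ∧ dz gives (-2*y - 3*z) dx ∧ dy ∧ dz
Collecting like 3-forms: d(omega) = (-3*z) dx ∧ dy ∧ dz.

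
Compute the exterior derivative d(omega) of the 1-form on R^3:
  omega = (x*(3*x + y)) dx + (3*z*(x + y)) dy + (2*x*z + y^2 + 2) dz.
d(omega) = (-x + 3*z) dx ∧ dy + (2*z) dx ∧ dz + (-3*x - y) dy ∧ dz

For a 1-form omega = sum_i f_i dx_i, the exterior derivative is
  d(omega) = sum_{i < j} (∂f_j/∂x_i - ∂f_i/∂x_j) dx_i ∧ dx_j.
  coefficient of dx ∧ dy: ∂f_2/∂x - ∂f_1/∂y = ∂(3*z*(x + y))/∂x - ∂(x*(3*x + y))/∂y = -x + 3*z
  coefficient of dx ∧ dz: ∂f_3/∂x - ∂f_1/∂z = ∂(2*x*z + y^2 + 2)/∂x - ∂(x*(3*x + y))/∂z = 2*z
  coefficient of dy ∧ dz: ∂f_3/∂y - ∂f_2/∂z = ∂(2*x*z + y^2 + 2)/∂y - ∂(3*z*(x + y))/∂z = -3*x - y
Assembling: d(omega) = (-x + 3*z) dx ∧ dy + (2*z) dx ∧ dz + (-3*x - y) dy ∧ dz.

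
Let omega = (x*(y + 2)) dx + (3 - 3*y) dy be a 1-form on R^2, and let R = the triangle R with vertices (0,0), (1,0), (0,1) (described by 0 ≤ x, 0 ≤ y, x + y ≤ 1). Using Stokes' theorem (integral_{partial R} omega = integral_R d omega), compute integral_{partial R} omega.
integral_(partial R) omega = -1/6

Stokes: integral_partial_R omega = integral_R d omega with d omega = (∂Q/∂x - ∂P/∂y) dx ∧ dy.
  ∂Q/∂x = 0
  ∂P/∂y = x
  integrand = ∂Q/∂x - ∂P/∂y = -x.
Integrating over R: integral_0^1 integral_0^{1-x} (-x) dy dx = -1/6.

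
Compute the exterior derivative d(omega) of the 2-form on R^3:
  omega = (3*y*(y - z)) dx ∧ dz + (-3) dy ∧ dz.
d(omega) = (-6*y + 3*z) dx ∧ dy ∧ dz

For a 2-form omega = sum_{i<j} g_{ij} dx_i ∧ dx_j, the exterior derivative is
  d(omega) = sum_{i<j} d(g_{ij}) ∧ dx_i ∧ dx_j = sum_{i<j, k} (∂g_{ij}/∂x_k) dx_k ∧ dx_i ∧ dx_j.
Expand each term, using dx_k ∧ dx_i ∧ dx_j = sgn(permutation) dx_{(a)} ∧ dx_{(b)} ∧ dx_{(c)} with (a < b < c) sorted:
  d(3*y*(y - z)) includes (∂/∂y)(3*y*(y - z)) dy = (6*y - 3*z) dy, which multiplied by dx ∧ dz gives (-6*y + 3*z) dx ∧ dy ∧ dz
Collecting like 3-forms: d(omega) = (-6*y + 3*z) dx ∧ dy ∧ dz.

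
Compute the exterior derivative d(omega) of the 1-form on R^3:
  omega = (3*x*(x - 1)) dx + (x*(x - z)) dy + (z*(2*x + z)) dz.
d(omega) = (2*x - z) dx ∧ dy + (2*z) dx ∧ dz + (x) dy ∧ dz

For a 1-form omega = sum_i f_i dx_i, the exterior derivative is
  d(omega) = sum_{i < j} (∂f_j/∂x_i - ∂f_i/∂x_j) dx_i ∧ dx_j.
  coefficient of dx ∧ dy: ∂f_2/∂x - ∂f_1/∂y = ∂(x*(x - z))/∂x - ∂(3*x*(x - 1))/∂y = 2*x - z
  coefficient of dx ∧ dz: ∂f_3/∂x - ∂f_1/∂z = ∂(z*(2*x + z))/∂x - ∂(3*x*(x - 1))/∂z = 2*z
  coefficient of dy ∧ dz: ∂f_3/∂y - ∂f_2/∂z = ∂(z*(2*x + z))/∂y - ∂(x*(x - z))/∂z = x
Assembling: d(omega) = (2*x - z) dx ∧ dy + (2*z) dx ∧ dz + (x) dy ∧ dz.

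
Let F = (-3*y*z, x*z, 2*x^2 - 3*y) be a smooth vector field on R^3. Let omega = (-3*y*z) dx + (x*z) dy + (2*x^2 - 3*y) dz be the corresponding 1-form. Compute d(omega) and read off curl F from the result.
d(omega) = (-x - 3) dy ∧ dz + (-4*x - 3*y) dz ∧ dx + (4*z) dx ∧ dy; curl F = (-x - 3, -4*x - 3*y, 4*z)

d omega = sum_{i<j} (∂f_j/∂x_i - ∂f_i/∂x_j) dx_i ∧ dx_j. Under the identification (dy ∧ dz, dz ∧ dx, dx ∧ dy) ↔ (e_x, e_y, e_z), the coefficients are exactly the components of curl F. Compute:
  ∂R/∂y - ∂Q/∂z = (-3) - (x) = -x - 3
  ∂P/∂z - ∂R/∂x = (-3*y) - (4*x) = -4*x - 3*y
  ∂Q/∂x - ∂P/∂y = (z) - (-3*z) = 4*z.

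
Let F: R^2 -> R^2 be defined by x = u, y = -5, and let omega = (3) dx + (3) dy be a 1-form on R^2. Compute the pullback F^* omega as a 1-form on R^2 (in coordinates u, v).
F^* omega = (3) du

Using F^*(f dg) = (f ∘ F) d(g ∘ F), substitute each coordinate x_i by F_i(u, v) in f_i, and replace dx_i by d F_i = (∂F_i/∂u) du + (∂F_i/∂v) dv.
  For the x component: f_1(F) = 3; d F_1 = (1) du + (0) dv
  For the y component: f_2(F) = 3; d F_2 = (0) du + (0) dv
Combining and collecting du, dv coefficients:
  coeff of du: 3
  coeff of dv: 0
F^* omega = (3) du.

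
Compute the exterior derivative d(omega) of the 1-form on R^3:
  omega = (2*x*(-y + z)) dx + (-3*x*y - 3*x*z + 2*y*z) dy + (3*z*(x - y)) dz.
d(omega) = (2*x - 3*y - 3*z) dx ∧ dy + (-2*x + 3*z) dx ∧ dz + (3*x - 2*y - 3*z) dy ∧ dz

For a 1-form omega = sum_i f_i dx_i, the exterior derivative is
  d(omega) = sum_{i < j} (∂f_j/∂x_i - ∂f_i/∂x_j) dx_i ∧ dx_j.
  coefficient of dx ∧ dy: ∂f_2/∂x - ∂f_1/∂y = ∂(-3*x*y - 3*x*z + 2*y*z)/∂x - ∂(2*x*(-y + z))/∂y = 2*x - 3*y - 3*z
  coefficient of dx ∧ dz: ∂f_3/∂x - ∂f_1/∂z = ∂(3*z*(x - y))/∂x - ∂(2*x*(-y + z))/∂z = -2*x + 3*z
  coefficient of dy ∧ dz: ∂f_3/∂y - ∂f_2/∂z = ∂(3*z*(x - y))/∂y - ∂(-3*x*y - 3*x*z + 2*y*z)/∂z = 3*x - 2*y - 3*z
Assembling: d(omega) = (2*x - 3*y - 3*z) dx ∧ dy + (-2*x + 3*z) dx ∧ dz + (3*x - 2*y - 3*z) dy ∧ dz.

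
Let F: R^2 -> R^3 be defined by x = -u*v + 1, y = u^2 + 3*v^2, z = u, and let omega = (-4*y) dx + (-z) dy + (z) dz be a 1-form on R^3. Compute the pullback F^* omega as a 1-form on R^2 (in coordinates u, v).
F^* omega = (4*u^2*v - 2*u^2 + u + 12*v^3) du + (2*u*(2*u^2 + 6*v^2 - 3*v)) dv

Using F^*(f dg) = (f ∘ F) d(g ∘ F), substitute each coordinate x_i by F_i(u, v) in f_i, and replace dx_i by d F_i = (∂F_i/∂u) du + (∂F_i/∂v) dv.
  For the x component: f_1(F) = -4*u^2 - 12*v^2; d F_1 = (-v) du + (-u) dv
  For the y component: f_2(F) = -u; d F_2 = (2*u) du + (6*v) dv
  For the z component: f_3(F) = u; d F_3 = (1) du + (0) dv
Combining and collecting du, dv coefficients:
  coeff of du: 4*u^2*v - 2*u^2 + u + 12*v^3
  coeff of dv: 2*u*(2*u^2 + 6*v^2 - 3*v)
F^* omega = (4*u^2*v - 2*u^2 + u + 12*v^3) du + (2*u*(2*u^2 + 6*v^2 - 3*v)) dv.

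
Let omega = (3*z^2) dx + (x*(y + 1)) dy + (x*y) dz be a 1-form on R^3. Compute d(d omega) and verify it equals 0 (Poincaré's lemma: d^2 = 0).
d(d omega) = 0

Step 1: d omega = sum_{i<j} (∂f_j/∂x_i - ∂f_i/∂x_j) dx_i ∧ dx_j:
  coeff of dx ∧ dy: y + 1
  coeff of dx ∧ dz: y - 6*z
  coeff of dy ∧ dz: x
Step 2: Apply d again to each 2-form coefficient. The only possible 3-form in R^3 is dx ∧ dy ∧ dz, with coefficient
  ∂(coeff of dy∧dz)/∂x - ∂(coeff of dx∧dz)/∂y + ∂(coeff of dx∧dy)/∂z
  = ∂/∂x (x) - ∂/∂y (y - 6*z) + ∂/∂z (y + 1).
Each of these terms simplifies to sums of mixed partials that cancel in pairs. The result is 0 (by equality of mixed partials for smooth functions — Schwarz / Clairaut).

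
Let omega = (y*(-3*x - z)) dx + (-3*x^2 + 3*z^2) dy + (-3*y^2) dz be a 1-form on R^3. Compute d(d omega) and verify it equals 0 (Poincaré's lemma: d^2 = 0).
d(d omega) = 0

Step 1: d omega = sum_{i<j} (∂f_j/∂x_i - ∂f_i/∂x_j) dx_i ∧ dx_j:
  coeff of dx ∧ dy: -3*x + z
  coeff of dx ∧ dz: y
  coeff of dy ∧ dz: -6*y - 6*z
Step 2: Apply d again to each 2-form coefficient. The only possible 3-form in R^3 is dx ∧ dy ∧ dz, with coefficient
  ∂(coeff of dy∧dz)/∂x - ∂(coeff of dx∧dz)/∂y + ∂(coeff of dx∧dy)/∂z
  = ∂/∂x (-6*y - 6*z) - ∂/∂y (y) + ∂/∂z (-3*x + z).
Each of these terms simplifies to sums of mixed partials that cancel in pairs. The result is 0 (by equality of mixed partials for smooth functions — Schwarz / Clairaut).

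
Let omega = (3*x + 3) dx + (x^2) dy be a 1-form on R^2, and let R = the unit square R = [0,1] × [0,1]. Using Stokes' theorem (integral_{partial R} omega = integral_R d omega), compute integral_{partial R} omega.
integral_(partial R) omega = 1

Stokes: integral_partial_R omega = integral_R d omega with d omega = (∂Q/∂x - ∂P/∂y) dx ∧ dy.
  ∂Q/∂x = 2*x
  ∂P/∂y = 0
  integrand = ∂Q/∂x - ∂P/∂y = 2*x.
Integrating over R: integral_0^1 integral_0^1 (2*x) dx dy = 1.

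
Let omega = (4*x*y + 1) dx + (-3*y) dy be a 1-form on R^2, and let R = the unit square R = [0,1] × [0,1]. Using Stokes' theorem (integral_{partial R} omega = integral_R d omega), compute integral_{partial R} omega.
integral_(partial R) omega = -2

Stokes: integral_partial_R omega = integral_R d omega with d omega = (∂Q/∂x - ∂P/∂y) dx ∧ dy.
  ∂Q/∂x = 0
  ∂P/∂y = 4*x
  integrand = ∂Q/∂x - ∂P/∂y = -4*x.
Integrating over R: integral_0^1 integral_0^1 (-4*x) dx dy = -2.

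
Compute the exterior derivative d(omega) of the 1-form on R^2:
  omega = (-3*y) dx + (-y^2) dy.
d(omega) = (3) dx ∧ dy

For a 1-form omega = sum_i f_i dx_i, the exterior derivative is
  d(omega) = sum_{i < j} (∂f_j/∂x_i - ∂f_i/∂x_j) dx_i ∧ dx_j.
  coefficient of dx ∧ dy: ∂f_2/∂x - ∂f_1/∂y = ∂(-y^2)/∂x - ∂(-3*y)/∂y = 3
Assembling: d(omega) = (3) dx ∧ dy.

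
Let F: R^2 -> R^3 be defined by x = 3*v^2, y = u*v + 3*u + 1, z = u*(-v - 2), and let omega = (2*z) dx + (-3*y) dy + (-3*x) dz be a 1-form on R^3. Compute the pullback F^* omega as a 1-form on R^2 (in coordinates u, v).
F^* omega = (-3*u*v^2 - 18*u*v - 27*u + 9*v^3 + 18*v^2 - 3*v - 9) du + (3*u*(-u*v - 3*u - v^2 - 8*v - 1)) dv

Using F^*(f dg) = (f ∘ F) d(g ∘ F), substitute each coordinate x_i by F_i(u, v) in f_i, and replace dx_i by d F_i = (∂F_i/∂u) du + (∂F_i/∂v) dv.
  For the x component: f_1(F) = 2*u*(-v - 2); d F_1 = (0) du + (6*v) dv
  For the y component: f_2(F) = -3*u*v - 9*u - 3; d F_2 = (v + 3) du + (u) dv
  For the z component: f_3(F) = -9*v^2; d F_3 = (-v - 2) du + (-u) dv
Combining and collecting du, dv coefficients:
  coeff of du: -3*u*v^2 - 18*u*v - 27*u + 9*v^3 + 18*v^2 - 3*v - 9
  coeff of dv: 3*u*(-u*v - 3*u - v^2 - 8*v - 1)
F^* omega = (-3*u*v^2 - 18*u*v - 27*u + 9*v^3 + 18*v^2 - 3*v - 9) du + (3*u*(-u*v - 3*u - v^2 - 8*v - 1)) dv.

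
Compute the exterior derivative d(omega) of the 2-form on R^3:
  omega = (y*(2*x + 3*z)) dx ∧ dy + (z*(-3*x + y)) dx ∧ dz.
d(omega) = (3*y - z) dx ∧ dy ∧ dz

For a 2-form omega = sum_{i<j} g_{ij} dx_i ∧ dx_j, the exterior derivative is
  d(omega) = sum_{i<j} d(g_{ij}) ∧ dx_i ∧ dx_j = sum_{i<j, k} (∂g_{ij}/∂x_k) dx_k ∧ dx_i ∧ dx_j.
Expand each term, using dx_k ∧ dx_i ∧ dx_j = sgn(permutation) dx_{(a)} ∧ dx_{(b)} ∧ dx_{(c)} with (a < b < c) sorted:
  d(y*(2*x + 3*z)) includes (∂/∂z)(y*(2*x + 3*z)) dz = (3*y) dz, which multiplied by dx ∧ dy gives (3*y) dx ∧ dy ∧ dz
  d(z*(-3*x + y)) includes (∂/∂y)(z*(-3*x + y)) dy = (z) dy, which multiplied by dx ∧ dz gives (-z) dx ∧ dy ∧ dz
Collecting like 3-forms: d(omega) = (3*y - z) dx ∧ dy ∧ dz.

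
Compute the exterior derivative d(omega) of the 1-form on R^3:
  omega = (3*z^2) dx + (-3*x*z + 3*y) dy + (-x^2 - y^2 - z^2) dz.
d(omega) = (-3*z) dx ∧ dy + (-2*x - 6*z) dx ∧ dz + (3*x - 2*y) dy ∧ dz

For a 1-form omega = sum_i f_i dx_i, the exterior derivative is
  d(omega) = sum_{i < j} (∂f_j/∂x_i - ∂f_i/∂x_j) dx_i ∧ dx_j.
  coefficient of dx ∧ dy: ∂f_2/∂x - ∂f_1/∂y = ∂(-3*x*z + 3*y)/∂x - ∂(3*z^2)/∂y = -3*z
  coefficient of dx ∧ dz: ∂f_3/∂x - ∂f_1/∂z = ∂(-x^2 - y^2 - z^2)/∂x - ∂(3*z^2)/∂z = -2*x - 6*z
  coefficient of dy ∧ dz: ∂f_3/∂y - ∂f_2/∂z = ∂(-x^2 - y^2 - z^2)/∂y - ∂(-3*x*z + 3*y)/∂z = 3*x - 2*y
Assembling: d(omega) = (-3*z) dx ∧ dy + (-2*x - 6*z) dx ∧ dz + (3*x - 2*y) dy ∧ dz.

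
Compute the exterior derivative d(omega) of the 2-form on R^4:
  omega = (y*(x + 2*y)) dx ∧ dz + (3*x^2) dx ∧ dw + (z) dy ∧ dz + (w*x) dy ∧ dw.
d(omega) = (-x - 4*y) dx ∧ dy ∧ dz + (w) dx ∧ dy ∧ dw

For a 2-form omega = sum_{i<j} g_{ij} dx_i ∧ dx_j, the exterior derivative is
  d(omega) = sum_{i<j} d(g_{ij}) ∧ dx_i ∧ dx_j = sum_{i<j, k} (∂g_{ij}/∂x_k) dx_k ∧ dx_i ∧ dx_j.
Expand each term, using dx_k ∧ dx_i ∧ dx_j = sgn(permutation) dx_{(a)} ∧ dx_{(b)} ∧ dx_{(c)} with (a < b < c) sorted:
  d(y*(x + 2*y)) includes (∂/∂y)(y*(x + 2*y)) dy = (x + 4*y) dy, which multiplied by dx ∧ dz gives (-x - 4*y) dx ∧ dy ∧ dz
  d(w*x) includes (∂/∂x)(w*x) dx = (w) dx, which multiplied by dy ∧ dw gives (w) dx ∧ dy ∧ dw
Collecting like 3-forms: d(omega) = (-x - 4*y) dx ∧ dy ∧ dz + (w) dx ∧ dy ∧ dw.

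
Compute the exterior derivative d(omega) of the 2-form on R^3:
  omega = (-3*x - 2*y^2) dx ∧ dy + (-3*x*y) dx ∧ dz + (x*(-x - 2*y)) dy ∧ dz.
d(omega) = (x - 2*y) dx ∧ dy ∧ dz

For a 2-form omega = sum_{i<j} g_{ij} dx_i ∧ dx_j, the exterior derivative is
  d(omega) = sum_{i<j} d(g_{ij}) ∧ dx_i ∧ dx_j = sum_{i<j, k} (∂g_{ij}/∂x_k) dx_k ∧ dx_i ∧ dx_j.
Expand each term, using dx_k ∧ dx_i ∧ dx_j = sgn(permutation) dx_{(a)} ∧ dx_{(b)} ∧ dx_{(c)} with (a < b < c) sorted:
  d(-3*x*y) includes (∂/∂y)(-3*x*y) dy = (-3*x) dy, which multiplied by dx ∧ dz gives (3*x) dx ∧ dy ∧ dz
  d(x*(-x - 2*y)) includes (∂/∂x)(x*(-x - 2*y)) dx = (-2*x - 2*y) dx, which multiplied by dy ∧ dz gives (-2*x - 2*y) dx ∧ dy ∧ dz
Collecting like 3-forms: d(omega) = (x - 2*y) dx ∧ dy ∧ dz.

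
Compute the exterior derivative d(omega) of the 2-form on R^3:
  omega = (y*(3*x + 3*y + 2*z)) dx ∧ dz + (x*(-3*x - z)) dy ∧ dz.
d(omega) = (-9*x - 6*y - 3*z) dx ∧ dy ∧ dz

For a 2-form omega = sum_{i<j} g_{ij} dx_i ∧ dx_j, the exterior derivative is
  d(omega) = sum_{i<j} d(g_{ij}) ∧ dx_i ∧ dx_j = sum_{i<j, k} (∂g_{ij}/∂x_k) dx_k ∧ dx_i ∧ dx_j.
Expand each term, using dx_k ∧ dx_i ∧ dx_j = sgn(permutation) dx_{(a)} ∧ dx_{(b)} ∧ dx_{(c)} with (a < b < c) sorted:
  d(y*(3*x + 3*y + 2*z)) includes (∂/∂y)(y*(3*x + 3*y + 2*z)) dy = (3*x + 6*y + 2*z) dy, which multiplied by dx ∧ dz gives (-3*x - 6*y - 2*z) dx ∧ dy ∧ dz
  d(x*(-3*x - z)) includes (∂/∂x)(x*(-3*x - z)) dx = (-6*x - z) dx, which multiplied by dy ∧ dz gives (-6*x - z) dx ∧ dy ∧ dz
Collecting like 3-forms: d(omega) = (-9*x - 6*y - 3*z) dx ∧ dy ∧ dz.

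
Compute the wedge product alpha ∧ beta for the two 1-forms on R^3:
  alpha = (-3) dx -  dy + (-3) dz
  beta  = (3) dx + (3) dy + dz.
alpha ∧ beta = (-6) dx ∧ dy + (6) dx ∧ dz + (8) dy ∧ dz

Distribute the wedge, using dx_i ∧ dx_j = -dx_j ∧ dx_i and dx_i ∧ dx_i = 0. For each pair (i, j) with i < j, the coefficient of dx_i ∧ dx_j in alpha ∧ beta is (alpha_i * beta_j - alpha_j * beta_i). Collecting: alpha ∧ beta = (-6) dx ∧ dy + (6) dx ∧ dz + (8) dy ∧ dz.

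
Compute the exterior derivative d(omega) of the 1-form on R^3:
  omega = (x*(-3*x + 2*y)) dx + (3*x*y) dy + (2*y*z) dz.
d(omega) = (-2*x + 3*y) dx ∧ dy + (2*z) dy ∧ dz

For a 1-form omega = sum_i f_i dx_i, the exterior derivative is
  d(omega) = sum_{i < j} (∂f_j/∂x_i - ∂f_i/∂x_j) dx_i ∧ dx_j.
  coefficient of dx ∧ dy: ∂f_2/∂x - ∂f_1/∂y = ∂(3*x*y)/∂x - ∂(x*(-3*x + 2*y))/∂y = -2*x + 3*y
  coefficient of dy ∧ dz: ∂f_3/∂y - ∂f_2/∂z = ∂(2*y*z)/∂y - ∂(3*x*y)/∂z = 2*z
Assembling: d(omega) = (-2*x + 3*y) dx ∧ dy + (2*z) dy ∧ dz.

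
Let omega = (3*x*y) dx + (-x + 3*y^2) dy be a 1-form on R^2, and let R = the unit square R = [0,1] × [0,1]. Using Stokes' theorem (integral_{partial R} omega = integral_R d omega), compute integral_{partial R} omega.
integral_(partial R) omega = -5/2

Stokes: integral_partial_R omega = integral_R d omega with d omega = (∂Q/∂x - ∂P/∂y) dx ∧ dy.
  ∂Q/∂x = -1
  ∂P/∂y = 3*x
  integrand = ∂Q/∂x - ∂P/∂y = -3*x - 1.
Integrating over R: integral_0^1 integral_0^1 (-3*x - 1) dx dy = -5/2.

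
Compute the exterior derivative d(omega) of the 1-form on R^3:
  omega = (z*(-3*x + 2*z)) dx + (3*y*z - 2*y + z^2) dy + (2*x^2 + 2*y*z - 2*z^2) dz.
d(omega) = (7*x - 4*z) dx ∧ dz + (-3*y) dy ∧ dz

For a 1-form omega = sum_i f_i dx_i, the exterior derivative is
  d(omega) = sum_{i < j} (∂f_j/∂x_i - ∂f_i/∂x_j) dx_i ∧ dx_j.
  coefficient of dx ∧ dz: ∂f_3/∂x - ∂f_1/∂z = ∂(2*x^2 + 2*y*z - 2*z^2)/∂x - ∂(z*(-3*x + 2*z))/∂z = 7*x - 4*z
  coefficient of dy ∧ dz: ∂f_3/∂y - ∂f_2/∂z = ∂(2*x^2 + 2*y*z - 2*z^2)/∂y - ∂(3*y*z - 2*y + z^2)/∂z = -3*y
Assembling: d(omega) = (7*x - 4*z) dx ∧ dz + (-3*y) dy ∧ dz.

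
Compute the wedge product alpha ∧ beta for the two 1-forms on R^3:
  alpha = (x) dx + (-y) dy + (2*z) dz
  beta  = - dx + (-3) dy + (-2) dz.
alpha ∧ beta = (-3*x - y) dx ∧ dy + (-2*x + 2*z) dx ∧ dz + (2*y + 6*z) dy ∧ dz

Distribute the wedge, using dx_i ∧ dx_j = -dx_j ∧ dx_i and dx_i ∧ dx_i = 0. For each pair (i, j) with i < j, the coefficient of dx_i ∧ dx_j in alpha ∧ beta is (alpha_i * beta_j - alpha_j * beta_i). Collecting: alpha ∧ beta = (-3*x - y) dx ∧ dy + (-2*x + 2*z) dx ∧ dz + (2*y + 6*z) dy ∧ dz.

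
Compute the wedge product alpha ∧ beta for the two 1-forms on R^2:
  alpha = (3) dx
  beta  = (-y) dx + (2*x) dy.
alpha ∧ beta = (6*x) dx ∧ dy

Distribute the wedge, using dx_i ∧ dx_j = -dx_j ∧ dx_i and dx_i ∧ dx_i = 0. For each pair (i, j) with i < j, the coefficient of dx_i ∧ dx_j in alpha ∧ beta is (alpha_i * beta_j - alpha_j * beta_i). Collecting: alpha ∧ beta = (6*x) dx ∧ dy.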